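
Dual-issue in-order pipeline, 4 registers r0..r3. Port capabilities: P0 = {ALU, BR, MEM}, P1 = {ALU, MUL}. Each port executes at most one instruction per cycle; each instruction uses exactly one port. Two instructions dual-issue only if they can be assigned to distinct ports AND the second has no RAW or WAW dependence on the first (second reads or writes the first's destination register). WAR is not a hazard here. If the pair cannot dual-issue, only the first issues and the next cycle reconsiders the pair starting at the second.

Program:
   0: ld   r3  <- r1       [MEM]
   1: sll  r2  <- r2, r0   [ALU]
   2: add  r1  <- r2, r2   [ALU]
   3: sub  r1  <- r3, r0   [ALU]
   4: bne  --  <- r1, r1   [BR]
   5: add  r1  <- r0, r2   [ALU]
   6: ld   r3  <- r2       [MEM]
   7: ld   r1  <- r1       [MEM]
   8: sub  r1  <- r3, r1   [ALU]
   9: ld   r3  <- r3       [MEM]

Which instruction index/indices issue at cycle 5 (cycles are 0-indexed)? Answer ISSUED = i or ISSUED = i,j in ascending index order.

0. ld sll @i0,i1  | 2-wide
1. add @i2  | WAW r1
2. sub @i3  | RAW r1
3. bne add @i4,i5  | 2-wide
4. ld @i6  | no-port MEM/MEM
5. ld @i7  | RAW+WAW r1
6. sub ld @i8,i9  | 2-wide

ISSUED = 7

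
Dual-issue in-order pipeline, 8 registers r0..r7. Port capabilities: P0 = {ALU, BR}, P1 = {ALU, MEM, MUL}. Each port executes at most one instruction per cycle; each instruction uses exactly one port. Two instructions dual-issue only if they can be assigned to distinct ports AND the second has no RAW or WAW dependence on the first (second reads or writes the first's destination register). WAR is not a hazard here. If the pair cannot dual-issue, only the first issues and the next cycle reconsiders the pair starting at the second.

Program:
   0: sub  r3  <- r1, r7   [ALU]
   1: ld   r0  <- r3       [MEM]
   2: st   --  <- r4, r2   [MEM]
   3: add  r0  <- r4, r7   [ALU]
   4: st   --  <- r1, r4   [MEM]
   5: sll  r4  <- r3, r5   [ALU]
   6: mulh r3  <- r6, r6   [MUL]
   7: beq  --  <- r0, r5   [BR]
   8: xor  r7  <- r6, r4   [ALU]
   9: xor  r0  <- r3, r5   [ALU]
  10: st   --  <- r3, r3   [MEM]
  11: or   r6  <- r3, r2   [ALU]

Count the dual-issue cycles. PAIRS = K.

  cy0 -> i0 (sub.ALU) RAW r3
  cy1 -> i1 (ld.MEM) no-port MEM/MEM
  cy2 -> i2,i3 (st.MEM add.ALU) pair
  cy3 -> i4,i5 (st.MEM sll.ALU) pair
  cy4 -> i6,i7 (mulh.MUL beq.BR) pair
  cy5 -> i8,i9 (xor.ALU xor.ALU) pair
  cy6 -> i10,i11 (st.MEM or.ALU) pair

PAIRS = 5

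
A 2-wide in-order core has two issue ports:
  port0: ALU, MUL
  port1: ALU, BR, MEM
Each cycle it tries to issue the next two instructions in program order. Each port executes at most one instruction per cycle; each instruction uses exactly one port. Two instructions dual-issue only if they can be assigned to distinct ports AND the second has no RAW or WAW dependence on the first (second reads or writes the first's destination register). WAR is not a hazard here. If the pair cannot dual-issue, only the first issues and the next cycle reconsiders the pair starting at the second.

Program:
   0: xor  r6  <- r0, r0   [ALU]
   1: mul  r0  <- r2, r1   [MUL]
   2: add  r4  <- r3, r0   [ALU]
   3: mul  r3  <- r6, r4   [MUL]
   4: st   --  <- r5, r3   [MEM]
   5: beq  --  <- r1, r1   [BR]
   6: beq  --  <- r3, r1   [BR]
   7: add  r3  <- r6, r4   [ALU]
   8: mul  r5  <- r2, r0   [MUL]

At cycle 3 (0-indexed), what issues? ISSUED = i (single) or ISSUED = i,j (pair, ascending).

  cy0 -> i0+i1 (xor.ALU+mul.MUL) 2-wide
  cy1 -> i2 (add.ALU) RAW r4
  cy2 -> i3 (mul.MUL) RAW r3
  cy3 -> i4 (st.MEM) no-port MEM/BR
  cy4 -> i5 (beq.BR) no-port BR/BR
  cy5 -> i6+i7 (beq.BR+add.ALU) 2-wide
  cy6 -> i8 (mul.MUL) tail

ISSUED = 4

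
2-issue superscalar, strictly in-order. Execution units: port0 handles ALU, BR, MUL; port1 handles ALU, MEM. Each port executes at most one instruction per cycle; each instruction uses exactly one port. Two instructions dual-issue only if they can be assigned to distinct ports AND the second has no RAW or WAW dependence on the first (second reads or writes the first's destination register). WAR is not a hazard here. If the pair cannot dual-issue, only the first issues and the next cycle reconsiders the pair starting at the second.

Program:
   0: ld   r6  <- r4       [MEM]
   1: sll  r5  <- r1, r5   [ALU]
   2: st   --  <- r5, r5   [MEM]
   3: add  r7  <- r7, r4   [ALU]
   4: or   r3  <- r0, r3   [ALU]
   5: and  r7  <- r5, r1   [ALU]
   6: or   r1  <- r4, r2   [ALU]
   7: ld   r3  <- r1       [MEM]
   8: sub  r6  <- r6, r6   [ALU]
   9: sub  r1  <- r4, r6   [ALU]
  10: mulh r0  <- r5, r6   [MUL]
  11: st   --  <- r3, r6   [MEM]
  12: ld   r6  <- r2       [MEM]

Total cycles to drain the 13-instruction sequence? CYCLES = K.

c0: i0+i1 ld.MEM+sll.ALU  2-wide
c1: i2+i3 st.MEM+add.ALU  2-wide
c2: i4+i5 or.ALU+and.ALU  2-wide
c3: i6 or.ALU  RAW r1
c4: i7+i8 ld.MEM+sub.ALU  2-wide
c5: i9+i10 sub.ALU+mulh.MUL  2-wide
c6: i11 st.MEM  no-port MEM/MEM
c7: i12 ld.MEM  tail

CYCLES = 8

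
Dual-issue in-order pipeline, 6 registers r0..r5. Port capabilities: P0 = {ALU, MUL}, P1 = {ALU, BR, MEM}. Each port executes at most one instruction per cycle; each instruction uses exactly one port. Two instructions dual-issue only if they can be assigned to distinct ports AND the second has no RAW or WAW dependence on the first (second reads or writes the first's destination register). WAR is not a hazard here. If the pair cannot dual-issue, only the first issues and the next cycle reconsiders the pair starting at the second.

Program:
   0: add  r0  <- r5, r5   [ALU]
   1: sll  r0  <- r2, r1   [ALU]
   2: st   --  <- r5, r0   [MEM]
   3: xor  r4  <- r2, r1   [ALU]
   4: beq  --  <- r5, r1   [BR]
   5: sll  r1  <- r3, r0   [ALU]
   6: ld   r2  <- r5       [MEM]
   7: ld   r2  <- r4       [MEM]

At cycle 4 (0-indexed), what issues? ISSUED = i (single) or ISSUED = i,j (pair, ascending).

ISSUED = 6

t=0 i0:add.ALU ; WAW r0
t=1 i1:sll.ALU ; RAW r0
t=2 i2&i3:st.MEM/xor.ALU ; pair
t=3 i4&i5:beq.BR/sll.ALU ; pair
t=4 i6:ld.MEM ; no-port MEM/MEM
t=5 i7:ld.MEM ; tail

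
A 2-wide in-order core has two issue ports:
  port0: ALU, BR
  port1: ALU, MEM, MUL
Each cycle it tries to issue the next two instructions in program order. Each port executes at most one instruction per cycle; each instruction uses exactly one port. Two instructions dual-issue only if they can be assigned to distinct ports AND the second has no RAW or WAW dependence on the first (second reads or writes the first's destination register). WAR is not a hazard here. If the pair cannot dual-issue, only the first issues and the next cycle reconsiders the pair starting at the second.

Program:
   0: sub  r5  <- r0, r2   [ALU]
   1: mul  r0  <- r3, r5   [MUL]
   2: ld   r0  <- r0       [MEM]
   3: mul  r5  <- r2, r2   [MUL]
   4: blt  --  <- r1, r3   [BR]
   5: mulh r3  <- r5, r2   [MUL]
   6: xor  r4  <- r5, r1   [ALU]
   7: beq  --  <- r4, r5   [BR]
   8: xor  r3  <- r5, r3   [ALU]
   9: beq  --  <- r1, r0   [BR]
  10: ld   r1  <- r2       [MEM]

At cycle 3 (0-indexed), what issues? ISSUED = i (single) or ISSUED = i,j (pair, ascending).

  cy0 -> i0 (sub.ALU) RAW r5
  cy1 -> i1 (mul.MUL) no-port MUL/MEM
  cy2 -> i2 (ld.MEM) no-port MEM/MUL
  cy3 -> i3/i4 (mul.MUL;blt.BR) pair
  cy4 -> i5/i6 (mulh.MUL;xor.ALU) pair
  cy5 -> i7/i8 (beq.BR;xor.ALU) pair
  cy6 -> i9/i10 (beq.BR;ld.MEM) pair

ISSUED = 3,4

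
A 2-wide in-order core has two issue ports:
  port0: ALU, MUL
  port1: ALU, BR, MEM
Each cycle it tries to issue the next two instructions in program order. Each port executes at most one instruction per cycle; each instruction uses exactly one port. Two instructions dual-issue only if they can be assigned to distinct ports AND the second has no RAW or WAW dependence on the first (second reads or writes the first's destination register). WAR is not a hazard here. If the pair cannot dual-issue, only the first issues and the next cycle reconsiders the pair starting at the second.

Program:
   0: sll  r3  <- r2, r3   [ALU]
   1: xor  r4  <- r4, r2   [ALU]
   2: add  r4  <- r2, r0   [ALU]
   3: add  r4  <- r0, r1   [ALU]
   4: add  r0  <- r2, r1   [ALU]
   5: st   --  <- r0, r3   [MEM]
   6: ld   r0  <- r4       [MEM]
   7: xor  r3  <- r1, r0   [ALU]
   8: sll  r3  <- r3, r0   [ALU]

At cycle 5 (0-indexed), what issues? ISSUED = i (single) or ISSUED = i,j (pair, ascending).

ISSUED = 7

#0 head=0: sll.ALU xor.ALU i0&i1 dual
#1 head=2: add.ALU i2 WAW r4
#2 head=3: add.ALU add.ALU i3&i4 dual
#3 head=5: st.MEM i5 no-port MEM/MEM
#4 head=6: ld.MEM i6 RAW r0
#5 head=7: xor.ALU i7 RAW+WAW r3
#6 head=8: sll.ALU i8 tail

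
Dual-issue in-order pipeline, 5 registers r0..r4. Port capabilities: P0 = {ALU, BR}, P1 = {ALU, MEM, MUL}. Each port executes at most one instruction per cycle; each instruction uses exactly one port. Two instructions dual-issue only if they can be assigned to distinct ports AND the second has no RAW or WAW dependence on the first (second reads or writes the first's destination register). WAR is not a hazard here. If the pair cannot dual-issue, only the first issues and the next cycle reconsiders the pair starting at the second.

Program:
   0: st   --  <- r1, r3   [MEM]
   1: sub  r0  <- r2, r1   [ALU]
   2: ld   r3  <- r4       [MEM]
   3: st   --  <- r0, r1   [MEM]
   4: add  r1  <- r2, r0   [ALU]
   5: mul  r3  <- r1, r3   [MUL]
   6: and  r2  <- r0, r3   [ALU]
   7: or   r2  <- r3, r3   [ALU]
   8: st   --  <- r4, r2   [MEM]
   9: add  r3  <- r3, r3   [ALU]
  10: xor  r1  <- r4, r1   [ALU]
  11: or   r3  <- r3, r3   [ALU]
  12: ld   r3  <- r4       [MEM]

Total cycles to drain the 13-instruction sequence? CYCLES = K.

[0] i0&i1  st.MEM;sub.ALU  -- pair
[1] i2  ld.MEM  -- no-port MEM/MEM
[2] i3&i4  st.MEM;add.ALU  -- pair
[3] i5  mul.MUL  -- RAW r3
[4] i6  and.ALU  -- WAW r2
[5] i7  or.ALU  -- RAW r2
[6] i8&i9  st.MEM;add.ALU  -- pair
[7] i10&i11  xor.ALU;or.ALU  -- pair
[8] i12  ld.MEM  -- tail

CYCLES = 9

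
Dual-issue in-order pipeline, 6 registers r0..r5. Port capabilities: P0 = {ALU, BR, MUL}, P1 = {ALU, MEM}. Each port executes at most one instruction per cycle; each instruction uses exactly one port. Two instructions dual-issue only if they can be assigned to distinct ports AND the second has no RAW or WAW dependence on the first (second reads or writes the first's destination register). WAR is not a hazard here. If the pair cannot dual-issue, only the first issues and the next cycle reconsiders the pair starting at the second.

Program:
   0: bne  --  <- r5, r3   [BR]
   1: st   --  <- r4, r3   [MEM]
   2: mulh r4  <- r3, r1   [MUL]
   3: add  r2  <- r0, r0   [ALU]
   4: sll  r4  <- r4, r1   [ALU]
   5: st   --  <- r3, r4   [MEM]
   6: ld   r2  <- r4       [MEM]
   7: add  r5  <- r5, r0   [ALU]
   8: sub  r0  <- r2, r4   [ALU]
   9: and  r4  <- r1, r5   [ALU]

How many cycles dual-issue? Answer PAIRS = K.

#0 head=0: bne;st i0+i1 dual
#1 head=2: mulh;add i2+i3 dual
#2 head=4: sll i4 RAW r4
#3 head=5: st i5 no-port MEM/MEM
#4 head=6: ld;add i6+i7 dual
#5 head=8: sub;and i8+i9 dual

PAIRS = 4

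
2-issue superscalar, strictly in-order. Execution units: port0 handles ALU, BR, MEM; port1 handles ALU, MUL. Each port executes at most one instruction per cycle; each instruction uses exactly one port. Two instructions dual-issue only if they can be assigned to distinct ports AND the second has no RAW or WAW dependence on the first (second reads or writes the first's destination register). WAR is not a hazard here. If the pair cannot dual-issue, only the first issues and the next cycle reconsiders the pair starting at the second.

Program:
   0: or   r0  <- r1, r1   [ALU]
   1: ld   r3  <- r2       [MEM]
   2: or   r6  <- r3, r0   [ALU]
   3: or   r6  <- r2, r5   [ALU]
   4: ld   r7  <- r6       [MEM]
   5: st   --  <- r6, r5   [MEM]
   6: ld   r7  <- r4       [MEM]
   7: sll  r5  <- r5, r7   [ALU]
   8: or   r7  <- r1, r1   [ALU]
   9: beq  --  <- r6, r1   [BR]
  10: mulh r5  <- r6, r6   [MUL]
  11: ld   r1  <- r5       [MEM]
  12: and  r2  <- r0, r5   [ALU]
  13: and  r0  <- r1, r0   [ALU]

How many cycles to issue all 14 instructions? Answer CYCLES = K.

CYCLES = 10

#0 head=0: or.ALU/ld.MEM i0&i1 2-wide
#1 head=2: or.ALU i2 WAW r6
#2 head=3: or.ALU i3 RAW r6
#3 head=4: ld.MEM i4 no-port MEM/MEM
#4 head=5: st.MEM i5 no-port MEM/MEM
#5 head=6: ld.MEM i6 RAW r7
#6 head=7: sll.ALU/or.ALU i7&i8 2-wide
#7 head=9: beq.BR/mulh.MUL i9&i10 2-wide
#8 head=11: ld.MEM/and.ALU i11&i12 2-wide
#9 head=13: and.ALU i13 tail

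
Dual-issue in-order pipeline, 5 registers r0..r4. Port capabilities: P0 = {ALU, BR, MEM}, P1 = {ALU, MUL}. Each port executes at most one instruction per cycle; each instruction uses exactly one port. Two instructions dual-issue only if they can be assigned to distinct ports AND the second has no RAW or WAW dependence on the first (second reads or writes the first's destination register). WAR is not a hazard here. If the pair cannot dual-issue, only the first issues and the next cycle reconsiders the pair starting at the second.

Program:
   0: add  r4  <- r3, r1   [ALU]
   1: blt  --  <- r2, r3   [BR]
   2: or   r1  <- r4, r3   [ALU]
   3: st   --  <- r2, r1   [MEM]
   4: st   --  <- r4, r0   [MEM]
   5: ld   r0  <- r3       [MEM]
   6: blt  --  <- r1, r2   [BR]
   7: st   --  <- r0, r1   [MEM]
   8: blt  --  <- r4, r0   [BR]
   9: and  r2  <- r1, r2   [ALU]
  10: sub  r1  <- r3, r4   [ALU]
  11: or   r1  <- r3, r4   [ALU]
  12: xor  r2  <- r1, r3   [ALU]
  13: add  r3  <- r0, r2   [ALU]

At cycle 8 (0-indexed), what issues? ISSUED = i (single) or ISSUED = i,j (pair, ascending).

t=0 i0/i1:add.ALU;blt.BR ; 2-wide
t=1 i2:or.ALU ; RAW r1
t=2 i3:st.MEM ; no-port MEM/MEM
t=3 i4:st.MEM ; no-port MEM/MEM
t=4 i5:ld.MEM ; no-port MEM/BR
t=5 i6:blt.BR ; no-port BR/MEM
t=6 i7:st.MEM ; no-port MEM/BR
t=7 i8/i9:blt.BR;and.ALU ; 2-wide
t=8 i10:sub.ALU ; WAW r1
t=9 i11:or.ALU ; RAW r1
t=10 i12:xor.ALU ; RAW r2
t=11 i13:add.ALU ; tail

ISSUED = 10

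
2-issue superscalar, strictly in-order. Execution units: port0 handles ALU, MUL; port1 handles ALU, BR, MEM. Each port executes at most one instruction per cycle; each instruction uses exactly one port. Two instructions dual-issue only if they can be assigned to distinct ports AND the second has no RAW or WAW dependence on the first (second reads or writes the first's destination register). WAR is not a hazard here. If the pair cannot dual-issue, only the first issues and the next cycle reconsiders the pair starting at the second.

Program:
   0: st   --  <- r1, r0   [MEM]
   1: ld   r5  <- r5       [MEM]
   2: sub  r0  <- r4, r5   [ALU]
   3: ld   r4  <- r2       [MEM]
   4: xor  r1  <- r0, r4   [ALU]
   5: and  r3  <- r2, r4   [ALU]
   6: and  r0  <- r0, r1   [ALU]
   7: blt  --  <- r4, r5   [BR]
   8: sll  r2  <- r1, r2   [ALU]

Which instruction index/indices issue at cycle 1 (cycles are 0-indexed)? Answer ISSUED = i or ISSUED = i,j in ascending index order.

t=0 i0:st.MEM ; no-port MEM/MEM
t=1 i1:ld.MEM ; RAW r5
t=2 i2+i3:sub.ALU/ld.MEM ; dual
t=3 i4+i5:xor.ALU/and.ALU ; dual
t=4 i6+i7:and.ALU/blt.BR ; dual
t=5 i8:sll.ALU ; tail

ISSUED = 1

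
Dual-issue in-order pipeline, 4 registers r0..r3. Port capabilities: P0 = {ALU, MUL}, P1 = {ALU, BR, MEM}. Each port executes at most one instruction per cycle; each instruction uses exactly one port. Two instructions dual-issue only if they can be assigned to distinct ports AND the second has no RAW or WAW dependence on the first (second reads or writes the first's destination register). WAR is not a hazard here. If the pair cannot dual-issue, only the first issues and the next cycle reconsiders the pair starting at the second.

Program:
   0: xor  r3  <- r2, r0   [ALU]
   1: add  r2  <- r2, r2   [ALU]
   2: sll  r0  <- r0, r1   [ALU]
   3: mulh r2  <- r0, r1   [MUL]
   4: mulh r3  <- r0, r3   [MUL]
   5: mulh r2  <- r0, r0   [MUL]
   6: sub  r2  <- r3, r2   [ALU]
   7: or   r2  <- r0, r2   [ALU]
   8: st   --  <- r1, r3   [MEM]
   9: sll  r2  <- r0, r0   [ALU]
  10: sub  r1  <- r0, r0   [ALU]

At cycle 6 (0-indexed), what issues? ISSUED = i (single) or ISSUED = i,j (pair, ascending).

t=0 i0+i1:xor+add ; pair
t=1 i2:sll ; RAW r0
t=2 i3:mulh ; no-port MUL/MUL
t=3 i4:mulh ; no-port MUL/MUL
t=4 i5:mulh ; RAW+WAW r2
t=5 i6:sub ; RAW+WAW r2
t=6 i7+i8:or+st ; pair
t=7 i9+i10:sll+sub ; pair

ISSUED = 7,8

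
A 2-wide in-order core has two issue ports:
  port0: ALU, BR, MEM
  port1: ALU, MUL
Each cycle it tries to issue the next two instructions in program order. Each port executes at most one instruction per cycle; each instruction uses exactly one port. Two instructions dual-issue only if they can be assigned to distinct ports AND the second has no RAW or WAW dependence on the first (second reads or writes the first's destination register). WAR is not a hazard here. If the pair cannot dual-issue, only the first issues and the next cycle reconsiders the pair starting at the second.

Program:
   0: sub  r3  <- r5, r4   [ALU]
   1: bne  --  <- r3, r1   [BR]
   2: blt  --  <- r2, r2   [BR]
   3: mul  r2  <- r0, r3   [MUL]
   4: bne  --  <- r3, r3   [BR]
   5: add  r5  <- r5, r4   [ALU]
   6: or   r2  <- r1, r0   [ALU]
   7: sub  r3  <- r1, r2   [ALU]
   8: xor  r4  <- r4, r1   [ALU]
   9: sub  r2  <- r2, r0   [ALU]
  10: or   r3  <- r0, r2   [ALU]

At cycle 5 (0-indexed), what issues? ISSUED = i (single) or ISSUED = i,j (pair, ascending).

c0: i0 sub  RAW r3
c1: i1 bne  no-port BR/BR
c2: i2&i3 blt/mul  pair
c3: i4&i5 bne/add  pair
c4: i6 or  RAW r2
c5: i7&i8 sub/xor  pair
c6: i9 sub  RAW r2
c7: i10 or  tail

ISSUED = 7,8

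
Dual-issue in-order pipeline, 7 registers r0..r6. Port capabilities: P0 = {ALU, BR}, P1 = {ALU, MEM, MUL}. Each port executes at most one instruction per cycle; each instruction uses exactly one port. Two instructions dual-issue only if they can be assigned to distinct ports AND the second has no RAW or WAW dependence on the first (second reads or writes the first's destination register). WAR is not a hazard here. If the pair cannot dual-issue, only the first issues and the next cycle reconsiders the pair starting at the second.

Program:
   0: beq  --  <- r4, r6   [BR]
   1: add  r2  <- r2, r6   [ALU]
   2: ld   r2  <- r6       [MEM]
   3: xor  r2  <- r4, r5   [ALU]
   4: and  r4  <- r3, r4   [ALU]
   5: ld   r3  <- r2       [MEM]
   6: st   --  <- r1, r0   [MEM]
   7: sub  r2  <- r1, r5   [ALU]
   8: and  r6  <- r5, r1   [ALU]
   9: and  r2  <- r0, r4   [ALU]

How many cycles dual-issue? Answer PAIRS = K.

0. beq/add @i0,i1  | pair
1. ld @i2  | WAW r2
2. xor/and @i3,i4  | pair
3. ld @i5  | no-port MEM/MEM
4. st/sub @i6,i7  | pair
5. and/and @i8,i9  | pair

PAIRS = 4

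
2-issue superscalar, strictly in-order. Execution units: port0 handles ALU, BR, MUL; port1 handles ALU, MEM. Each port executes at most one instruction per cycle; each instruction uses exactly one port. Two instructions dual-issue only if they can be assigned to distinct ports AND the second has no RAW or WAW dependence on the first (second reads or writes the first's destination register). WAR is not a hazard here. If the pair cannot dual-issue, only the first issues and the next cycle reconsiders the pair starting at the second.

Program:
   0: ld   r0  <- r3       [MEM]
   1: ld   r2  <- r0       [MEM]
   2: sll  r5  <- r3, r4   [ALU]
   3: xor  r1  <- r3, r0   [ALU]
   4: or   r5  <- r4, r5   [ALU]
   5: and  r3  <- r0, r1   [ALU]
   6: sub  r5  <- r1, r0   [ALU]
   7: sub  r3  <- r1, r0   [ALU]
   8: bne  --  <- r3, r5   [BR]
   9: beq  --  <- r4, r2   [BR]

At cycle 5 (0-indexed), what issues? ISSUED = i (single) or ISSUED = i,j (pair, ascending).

ISSUED = 8

0. ld.MEM @i0  | no-port MEM/MEM
1. ld.MEM+sll.ALU @i1&i2  | pair
2. xor.ALU+or.ALU @i3&i4  | pair
3. and.ALU+sub.ALU @i5&i6  | pair
4. sub.ALU @i7  | RAW r3
5. bne.BR @i8  | no-port BR/BR
6. beq.BR @i9  | tail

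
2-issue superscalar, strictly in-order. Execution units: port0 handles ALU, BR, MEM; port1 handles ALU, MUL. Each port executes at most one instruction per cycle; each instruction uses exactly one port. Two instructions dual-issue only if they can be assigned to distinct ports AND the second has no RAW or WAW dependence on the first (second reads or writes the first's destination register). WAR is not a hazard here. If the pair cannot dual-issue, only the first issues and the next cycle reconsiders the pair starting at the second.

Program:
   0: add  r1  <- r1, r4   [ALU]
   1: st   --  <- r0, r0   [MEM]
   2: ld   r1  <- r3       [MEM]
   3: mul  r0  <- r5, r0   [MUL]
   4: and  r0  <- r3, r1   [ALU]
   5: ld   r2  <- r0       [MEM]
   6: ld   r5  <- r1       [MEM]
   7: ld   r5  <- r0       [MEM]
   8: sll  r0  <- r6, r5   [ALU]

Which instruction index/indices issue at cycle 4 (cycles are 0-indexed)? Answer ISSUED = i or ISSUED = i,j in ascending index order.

ISSUED = 6

0. add/st @i0,i1  | pair
1. ld/mul @i2,i3  | pair
2. and @i4  | RAW r0
3. ld @i5  | no-port MEM/MEM
4. ld @i6  | no-port MEM/MEM
5. ld @i7  | RAW r5
6. sll @i8  | tail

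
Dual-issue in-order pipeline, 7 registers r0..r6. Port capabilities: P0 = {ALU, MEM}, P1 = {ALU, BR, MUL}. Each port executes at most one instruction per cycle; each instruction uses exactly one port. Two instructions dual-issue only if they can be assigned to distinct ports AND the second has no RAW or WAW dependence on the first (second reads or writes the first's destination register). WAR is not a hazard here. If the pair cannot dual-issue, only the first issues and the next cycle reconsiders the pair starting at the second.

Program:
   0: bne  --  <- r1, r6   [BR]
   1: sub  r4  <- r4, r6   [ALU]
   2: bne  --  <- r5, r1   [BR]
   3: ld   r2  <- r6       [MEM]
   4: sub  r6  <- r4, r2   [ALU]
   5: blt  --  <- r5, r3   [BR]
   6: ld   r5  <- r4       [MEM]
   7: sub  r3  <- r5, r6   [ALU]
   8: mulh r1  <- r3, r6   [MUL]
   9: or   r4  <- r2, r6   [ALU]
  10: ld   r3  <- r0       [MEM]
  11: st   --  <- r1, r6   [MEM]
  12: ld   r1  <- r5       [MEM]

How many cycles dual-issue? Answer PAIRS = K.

PAIRS = 4

[0] i0+i1  bne;sub  -- 2-wide
[1] i2+i3  bne;ld  -- 2-wide
[2] i4+i5  sub;blt  -- 2-wide
[3] i6  ld  -- RAW r5
[4] i7  sub  -- RAW r3
[5] i8+i9  mulh;or  -- 2-wide
[6] i10  ld  -- no-port MEM/MEM
[7] i11  st  -- no-port MEM/MEM
[8] i12  ld  -- tail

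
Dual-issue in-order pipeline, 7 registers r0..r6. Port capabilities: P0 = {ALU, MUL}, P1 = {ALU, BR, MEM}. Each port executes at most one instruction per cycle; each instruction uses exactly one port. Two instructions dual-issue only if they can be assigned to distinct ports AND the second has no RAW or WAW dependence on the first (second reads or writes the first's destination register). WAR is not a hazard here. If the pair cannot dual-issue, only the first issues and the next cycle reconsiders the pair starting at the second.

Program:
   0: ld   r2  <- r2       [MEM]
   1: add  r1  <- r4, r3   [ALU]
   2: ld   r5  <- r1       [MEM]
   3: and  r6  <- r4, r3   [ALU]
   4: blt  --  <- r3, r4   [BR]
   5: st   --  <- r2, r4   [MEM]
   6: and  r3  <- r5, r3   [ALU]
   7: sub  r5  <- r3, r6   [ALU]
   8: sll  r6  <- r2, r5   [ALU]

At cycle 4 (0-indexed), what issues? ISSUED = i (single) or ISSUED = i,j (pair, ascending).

[0] i0/i1  ld.MEM+add.ALU  -- dual
[1] i2/i3  ld.MEM+and.ALU  -- dual
[2] i4  blt.BR  -- no-port BR/MEM
[3] i5/i6  st.MEM+and.ALU  -- dual
[4] i7  sub.ALU  -- RAW r5
[5] i8  sll.ALU  -- tail

ISSUED = 7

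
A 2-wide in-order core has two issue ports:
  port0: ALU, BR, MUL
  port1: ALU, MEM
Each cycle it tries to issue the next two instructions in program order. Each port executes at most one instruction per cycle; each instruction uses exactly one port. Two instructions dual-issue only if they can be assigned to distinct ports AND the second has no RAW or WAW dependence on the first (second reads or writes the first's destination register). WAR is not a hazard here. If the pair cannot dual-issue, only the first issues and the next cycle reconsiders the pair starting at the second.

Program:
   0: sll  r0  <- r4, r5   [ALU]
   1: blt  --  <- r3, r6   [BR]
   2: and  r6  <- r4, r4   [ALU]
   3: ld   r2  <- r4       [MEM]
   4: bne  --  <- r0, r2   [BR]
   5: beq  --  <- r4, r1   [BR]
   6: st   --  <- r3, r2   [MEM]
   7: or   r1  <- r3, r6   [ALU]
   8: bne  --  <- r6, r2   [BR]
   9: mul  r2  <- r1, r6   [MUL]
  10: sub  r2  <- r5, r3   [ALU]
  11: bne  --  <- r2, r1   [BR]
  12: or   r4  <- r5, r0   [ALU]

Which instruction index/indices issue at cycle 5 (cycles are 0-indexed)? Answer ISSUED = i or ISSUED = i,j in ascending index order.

t=0 i0/i1:sll+blt ; dual
t=1 i2/i3:and+ld ; dual
t=2 i4:bne ; no-port BR/BR
t=3 i5/i6:beq+st ; dual
t=4 i7/i8:or+bne ; dual
t=5 i9:mul ; WAW r2
t=6 i10:sub ; RAW r2
t=7 i11/i12:bne+or ; dual

ISSUED = 9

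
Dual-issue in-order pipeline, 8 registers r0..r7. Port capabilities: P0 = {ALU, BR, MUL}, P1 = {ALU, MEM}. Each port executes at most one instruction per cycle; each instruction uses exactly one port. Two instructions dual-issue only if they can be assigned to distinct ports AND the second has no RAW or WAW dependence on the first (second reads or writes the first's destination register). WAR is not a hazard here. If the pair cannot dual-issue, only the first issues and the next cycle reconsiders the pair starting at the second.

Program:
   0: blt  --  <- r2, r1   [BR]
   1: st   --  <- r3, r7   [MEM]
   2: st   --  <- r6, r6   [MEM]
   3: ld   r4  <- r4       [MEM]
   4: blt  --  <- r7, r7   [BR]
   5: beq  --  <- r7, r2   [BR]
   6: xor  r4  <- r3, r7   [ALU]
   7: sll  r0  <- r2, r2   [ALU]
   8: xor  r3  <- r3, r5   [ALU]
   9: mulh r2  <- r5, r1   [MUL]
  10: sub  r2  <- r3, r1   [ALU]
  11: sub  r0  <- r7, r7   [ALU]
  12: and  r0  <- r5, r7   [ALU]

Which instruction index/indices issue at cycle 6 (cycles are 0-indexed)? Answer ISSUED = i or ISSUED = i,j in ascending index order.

ISSUED = 10,11

  cy0 -> i0/i1 (blt.BR st.MEM) dual
  cy1 -> i2 (st.MEM) no-port MEM/MEM
  cy2 -> i3/i4 (ld.MEM blt.BR) dual
  cy3 -> i5/i6 (beq.BR xor.ALU) dual
  cy4 -> i7/i8 (sll.ALU xor.ALU) dual
  cy5 -> i9 (mulh.MUL) WAW r2
  cy6 -> i10/i11 (sub.ALU sub.ALU) dual
  cy7 -> i12 (and.ALU) tail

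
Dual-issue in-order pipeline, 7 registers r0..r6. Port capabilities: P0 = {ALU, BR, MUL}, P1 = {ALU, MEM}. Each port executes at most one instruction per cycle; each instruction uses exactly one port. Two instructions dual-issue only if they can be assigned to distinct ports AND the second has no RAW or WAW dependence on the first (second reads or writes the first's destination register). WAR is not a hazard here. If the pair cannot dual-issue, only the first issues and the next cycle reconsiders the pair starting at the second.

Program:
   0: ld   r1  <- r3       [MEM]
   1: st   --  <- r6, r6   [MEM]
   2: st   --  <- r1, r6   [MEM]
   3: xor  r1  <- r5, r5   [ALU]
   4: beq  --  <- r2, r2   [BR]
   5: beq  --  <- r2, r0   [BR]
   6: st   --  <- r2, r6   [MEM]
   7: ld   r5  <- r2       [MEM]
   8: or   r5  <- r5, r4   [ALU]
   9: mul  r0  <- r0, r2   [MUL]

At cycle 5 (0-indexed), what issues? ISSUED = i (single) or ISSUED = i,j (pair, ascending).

ISSUED = 7

#0 head=0: ld i0 no-port MEM/MEM
#1 head=1: st i1 no-port MEM/MEM
#2 head=2: st/xor i2+i3 pair
#3 head=4: beq i4 no-port BR/BR
#4 head=5: beq/st i5+i6 pair
#5 head=7: ld i7 RAW+WAW r5
#6 head=8: or/mul i8+i9 pair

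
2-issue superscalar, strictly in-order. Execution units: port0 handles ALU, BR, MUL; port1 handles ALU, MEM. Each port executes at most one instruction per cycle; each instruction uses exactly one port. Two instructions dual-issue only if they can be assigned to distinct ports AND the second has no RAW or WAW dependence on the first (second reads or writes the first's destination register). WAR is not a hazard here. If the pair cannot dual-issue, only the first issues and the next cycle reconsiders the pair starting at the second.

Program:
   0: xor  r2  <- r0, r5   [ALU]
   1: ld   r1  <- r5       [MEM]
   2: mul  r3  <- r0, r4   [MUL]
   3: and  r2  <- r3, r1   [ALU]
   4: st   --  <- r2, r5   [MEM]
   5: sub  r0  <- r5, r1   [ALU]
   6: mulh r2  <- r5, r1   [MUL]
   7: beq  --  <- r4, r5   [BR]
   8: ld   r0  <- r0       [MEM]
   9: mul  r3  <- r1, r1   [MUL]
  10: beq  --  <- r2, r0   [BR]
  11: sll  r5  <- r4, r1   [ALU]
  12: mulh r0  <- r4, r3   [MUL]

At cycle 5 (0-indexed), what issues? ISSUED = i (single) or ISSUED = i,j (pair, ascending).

ISSUED = 7,8

t=0 i0&i1:xor/ld ; pair
t=1 i2:mul ; RAW r3
t=2 i3:and ; RAW r2
t=3 i4&i5:st/sub ; pair
t=4 i6:mulh ; no-port MUL/BR
t=5 i7&i8:beq/ld ; pair
t=6 i9:mul ; no-port MUL/BR
t=7 i10&i11:beq/sll ; pair
t=8 i12:mulh ; tail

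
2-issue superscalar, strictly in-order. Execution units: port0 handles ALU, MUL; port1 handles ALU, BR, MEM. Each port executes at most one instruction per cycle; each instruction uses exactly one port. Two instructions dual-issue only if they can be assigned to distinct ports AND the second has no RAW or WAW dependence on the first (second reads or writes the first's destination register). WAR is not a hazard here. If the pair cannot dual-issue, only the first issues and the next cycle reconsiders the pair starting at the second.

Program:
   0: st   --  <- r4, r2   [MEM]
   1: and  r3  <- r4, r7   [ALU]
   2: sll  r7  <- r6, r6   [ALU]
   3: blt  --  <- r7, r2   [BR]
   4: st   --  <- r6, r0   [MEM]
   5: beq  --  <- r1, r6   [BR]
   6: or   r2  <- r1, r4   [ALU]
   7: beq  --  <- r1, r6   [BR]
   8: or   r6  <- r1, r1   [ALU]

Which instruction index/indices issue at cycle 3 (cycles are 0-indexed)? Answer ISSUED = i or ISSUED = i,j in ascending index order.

t=0 i0&i1:st;and ; 2-wide
t=1 i2:sll ; RAW r7
t=2 i3:blt ; no-port BR/MEM
t=3 i4:st ; no-port MEM/BR
t=4 i5&i6:beq;or ; 2-wide
t=5 i7&i8:beq;or ; 2-wide

ISSUED = 4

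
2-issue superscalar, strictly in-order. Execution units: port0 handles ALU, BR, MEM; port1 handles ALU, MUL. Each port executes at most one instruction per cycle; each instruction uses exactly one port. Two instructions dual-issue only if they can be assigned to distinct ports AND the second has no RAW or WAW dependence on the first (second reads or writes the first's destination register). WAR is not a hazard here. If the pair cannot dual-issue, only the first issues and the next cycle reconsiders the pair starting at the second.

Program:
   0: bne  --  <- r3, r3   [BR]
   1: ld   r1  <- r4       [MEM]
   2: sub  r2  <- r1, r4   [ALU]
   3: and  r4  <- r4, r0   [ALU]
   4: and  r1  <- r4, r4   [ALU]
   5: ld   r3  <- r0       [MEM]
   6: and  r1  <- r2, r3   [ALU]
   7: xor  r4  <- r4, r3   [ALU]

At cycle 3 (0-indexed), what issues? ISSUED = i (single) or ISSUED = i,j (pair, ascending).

0. bne.BR @i0  | no-port BR/MEM
1. ld.MEM @i1  | RAW r1
2. sub.ALU/and.ALU @i2,i3  | 2-wide
3. and.ALU/ld.MEM @i4,i5  | 2-wide
4. and.ALU/xor.ALU @i6,i7  | 2-wide

ISSUED = 4,5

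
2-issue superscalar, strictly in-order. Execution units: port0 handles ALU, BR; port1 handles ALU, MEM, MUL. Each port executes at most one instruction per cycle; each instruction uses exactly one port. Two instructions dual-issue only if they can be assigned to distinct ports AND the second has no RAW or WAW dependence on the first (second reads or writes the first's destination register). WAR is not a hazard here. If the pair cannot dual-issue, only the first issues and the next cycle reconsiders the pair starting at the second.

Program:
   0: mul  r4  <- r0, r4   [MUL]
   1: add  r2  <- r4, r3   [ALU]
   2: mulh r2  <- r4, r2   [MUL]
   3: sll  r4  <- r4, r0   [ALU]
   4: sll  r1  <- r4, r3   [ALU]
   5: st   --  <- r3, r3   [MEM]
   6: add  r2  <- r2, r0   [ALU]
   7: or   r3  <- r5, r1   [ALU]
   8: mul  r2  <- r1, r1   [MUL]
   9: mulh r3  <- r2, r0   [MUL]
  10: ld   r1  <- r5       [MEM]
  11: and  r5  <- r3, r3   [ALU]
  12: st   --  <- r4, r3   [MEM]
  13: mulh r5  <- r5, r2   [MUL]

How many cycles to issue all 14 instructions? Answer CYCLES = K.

[0] i0  mul  -- RAW r4
[1] i1  add  -- RAW+WAW r2
[2] i2&i3  mulh+sll  -- pair
[3] i4&i5  sll+st  -- pair
[4] i6&i7  add+or  -- pair
[5] i8  mul  -- no-port MUL/MUL
[6] i9  mulh  -- no-port MUL/MEM
[7] i10&i11  ld+and  -- pair
[8] i12  st  -- no-port MEM/MUL
[9] i13  mulh  -- tail

CYCLES = 10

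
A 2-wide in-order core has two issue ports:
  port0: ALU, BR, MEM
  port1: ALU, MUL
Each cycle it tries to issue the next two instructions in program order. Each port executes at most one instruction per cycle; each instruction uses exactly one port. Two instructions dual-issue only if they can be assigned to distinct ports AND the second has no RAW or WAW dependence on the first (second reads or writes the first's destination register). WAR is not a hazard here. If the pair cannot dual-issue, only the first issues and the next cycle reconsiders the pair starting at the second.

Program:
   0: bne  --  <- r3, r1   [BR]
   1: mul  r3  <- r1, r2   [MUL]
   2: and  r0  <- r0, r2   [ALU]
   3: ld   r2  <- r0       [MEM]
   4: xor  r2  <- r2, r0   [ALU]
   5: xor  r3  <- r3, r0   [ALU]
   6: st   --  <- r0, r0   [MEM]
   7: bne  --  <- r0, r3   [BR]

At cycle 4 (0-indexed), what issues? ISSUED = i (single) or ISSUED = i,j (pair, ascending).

ISSUED = 6

0. bne.BR+mul.MUL @i0+i1  | dual
1. and.ALU @i2  | RAW r0
2. ld.MEM @i3  | RAW+WAW r2
3. xor.ALU+xor.ALU @i4+i5  | dual
4. st.MEM @i6  | no-port MEM/BR
5. bne.BR @i7  | tail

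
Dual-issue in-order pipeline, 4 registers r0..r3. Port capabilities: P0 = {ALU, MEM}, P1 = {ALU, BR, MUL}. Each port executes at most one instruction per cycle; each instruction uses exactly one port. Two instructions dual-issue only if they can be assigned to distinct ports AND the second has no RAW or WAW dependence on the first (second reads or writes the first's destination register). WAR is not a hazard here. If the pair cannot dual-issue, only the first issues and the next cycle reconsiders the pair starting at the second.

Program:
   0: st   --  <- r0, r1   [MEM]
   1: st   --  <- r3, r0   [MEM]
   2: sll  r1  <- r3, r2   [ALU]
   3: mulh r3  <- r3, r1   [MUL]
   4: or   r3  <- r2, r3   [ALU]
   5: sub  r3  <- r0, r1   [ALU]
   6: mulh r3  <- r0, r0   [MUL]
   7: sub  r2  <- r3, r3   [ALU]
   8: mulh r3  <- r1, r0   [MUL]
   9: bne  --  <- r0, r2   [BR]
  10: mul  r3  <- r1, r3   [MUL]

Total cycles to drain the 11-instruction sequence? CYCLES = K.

#0 head=0: st.MEM i0 no-port MEM/MEM
#1 head=1: st.MEM+sll.ALU i1+i2 pair
#2 head=3: mulh.MUL i3 RAW+WAW r3
#3 head=4: or.ALU i4 WAW r3
#4 head=5: sub.ALU i5 WAW r3
#5 head=6: mulh.MUL i6 RAW r3
#6 head=7: sub.ALU+mulh.MUL i7+i8 pair
#7 head=9: bne.BR i9 no-port BR/MUL
#8 head=10: mul.MUL i10 tail

CYCLES = 9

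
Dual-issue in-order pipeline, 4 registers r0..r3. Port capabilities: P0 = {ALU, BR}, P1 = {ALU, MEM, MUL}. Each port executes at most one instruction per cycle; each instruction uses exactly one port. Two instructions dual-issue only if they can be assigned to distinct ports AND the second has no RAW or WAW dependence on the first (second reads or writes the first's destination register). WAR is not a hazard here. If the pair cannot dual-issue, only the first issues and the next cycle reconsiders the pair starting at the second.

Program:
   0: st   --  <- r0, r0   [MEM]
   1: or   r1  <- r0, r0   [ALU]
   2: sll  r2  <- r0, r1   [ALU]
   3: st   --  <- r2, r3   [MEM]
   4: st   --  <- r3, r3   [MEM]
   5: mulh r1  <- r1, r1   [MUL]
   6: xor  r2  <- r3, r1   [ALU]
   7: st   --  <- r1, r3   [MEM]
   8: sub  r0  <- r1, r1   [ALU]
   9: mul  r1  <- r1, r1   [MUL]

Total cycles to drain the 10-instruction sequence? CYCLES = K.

CYCLES = 7

0. st;or @i0&i1  | 2-wide
1. sll @i2  | RAW r2
2. st @i3  | no-port MEM/MEM
3. st @i4  | no-port MEM/MUL
4. mulh @i5  | RAW r1
5. xor;st @i6&i7  | 2-wide
6. sub;mul @i8&i9  | 2-wide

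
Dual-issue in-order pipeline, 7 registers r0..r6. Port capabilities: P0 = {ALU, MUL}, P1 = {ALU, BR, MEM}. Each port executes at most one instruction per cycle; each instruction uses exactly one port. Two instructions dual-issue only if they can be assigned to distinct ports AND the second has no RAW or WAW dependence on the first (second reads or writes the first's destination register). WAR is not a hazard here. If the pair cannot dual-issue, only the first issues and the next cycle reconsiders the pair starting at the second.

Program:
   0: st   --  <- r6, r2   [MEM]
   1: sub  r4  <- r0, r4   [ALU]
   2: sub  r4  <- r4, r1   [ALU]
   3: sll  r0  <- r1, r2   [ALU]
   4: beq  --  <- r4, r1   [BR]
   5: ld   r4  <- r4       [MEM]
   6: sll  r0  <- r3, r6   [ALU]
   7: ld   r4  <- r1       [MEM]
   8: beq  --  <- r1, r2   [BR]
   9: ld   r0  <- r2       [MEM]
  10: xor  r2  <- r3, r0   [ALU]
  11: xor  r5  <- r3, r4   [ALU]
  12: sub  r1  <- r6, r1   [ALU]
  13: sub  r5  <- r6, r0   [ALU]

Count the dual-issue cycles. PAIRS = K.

[0] i0/i1  st.MEM sub.ALU  -- pair
[1] i2/i3  sub.ALU sll.ALU  -- pair
[2] i4  beq.BR  -- no-port BR/MEM
[3] i5/i6  ld.MEM sll.ALU  -- pair
[4] i7  ld.MEM  -- no-port MEM/BR
[5] i8  beq.BR  -- no-port BR/MEM
[6] i9  ld.MEM  -- RAW r0
[7] i10/i11  xor.ALU xor.ALU  -- pair
[8] i12/i13  sub.ALU sub.ALU  -- pair

PAIRS = 5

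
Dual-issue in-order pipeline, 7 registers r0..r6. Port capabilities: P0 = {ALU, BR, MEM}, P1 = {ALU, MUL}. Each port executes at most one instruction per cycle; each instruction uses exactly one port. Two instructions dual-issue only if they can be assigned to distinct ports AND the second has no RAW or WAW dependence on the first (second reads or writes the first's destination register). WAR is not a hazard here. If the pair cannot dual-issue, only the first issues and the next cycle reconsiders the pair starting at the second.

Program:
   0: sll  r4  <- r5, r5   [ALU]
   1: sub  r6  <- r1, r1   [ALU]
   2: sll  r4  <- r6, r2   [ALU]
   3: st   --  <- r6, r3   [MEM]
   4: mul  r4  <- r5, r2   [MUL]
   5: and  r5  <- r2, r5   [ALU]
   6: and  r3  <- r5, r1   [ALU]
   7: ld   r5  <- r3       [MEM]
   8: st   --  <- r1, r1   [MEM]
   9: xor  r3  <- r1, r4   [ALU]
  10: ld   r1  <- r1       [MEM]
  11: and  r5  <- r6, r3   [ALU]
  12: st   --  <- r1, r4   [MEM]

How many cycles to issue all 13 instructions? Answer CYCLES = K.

#0 head=0: sll.ALU/sub.ALU i0+i1 dual
#1 head=2: sll.ALU/st.MEM i2+i3 dual
#2 head=4: mul.MUL/and.ALU i4+i5 dual
#3 head=6: and.ALU i6 RAW r3
#4 head=7: ld.MEM i7 no-port MEM/MEM
#5 head=8: st.MEM/xor.ALU i8+i9 dual
#6 head=10: ld.MEM/and.ALU i10+i11 dual
#7 head=12: st.MEM i12 tail

CYCLES = 8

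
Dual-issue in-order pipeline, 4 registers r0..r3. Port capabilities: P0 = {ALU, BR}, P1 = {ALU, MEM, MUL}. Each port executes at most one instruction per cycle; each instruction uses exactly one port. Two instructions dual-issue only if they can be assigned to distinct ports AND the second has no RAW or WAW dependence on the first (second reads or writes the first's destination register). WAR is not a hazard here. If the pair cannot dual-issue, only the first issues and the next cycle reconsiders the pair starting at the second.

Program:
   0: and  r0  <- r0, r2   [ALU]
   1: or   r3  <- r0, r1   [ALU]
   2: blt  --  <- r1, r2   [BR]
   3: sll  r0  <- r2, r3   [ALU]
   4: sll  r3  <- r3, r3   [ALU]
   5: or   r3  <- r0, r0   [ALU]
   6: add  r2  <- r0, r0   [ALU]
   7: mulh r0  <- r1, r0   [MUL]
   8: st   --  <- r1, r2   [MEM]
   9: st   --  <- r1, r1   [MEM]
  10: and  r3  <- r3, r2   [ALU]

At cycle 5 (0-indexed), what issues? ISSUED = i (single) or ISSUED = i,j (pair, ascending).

0. and @i0  | RAW r0
1. or/blt @i1/i2  | 2-wide
2. sll/sll @i3/i4  | 2-wide
3. or/add @i5/i6  | 2-wide
4. mulh @i7  | no-port MUL/MEM
5. st @i8  | no-port MEM/MEM
6. st/and @i9/i10  | 2-wide

ISSUED = 8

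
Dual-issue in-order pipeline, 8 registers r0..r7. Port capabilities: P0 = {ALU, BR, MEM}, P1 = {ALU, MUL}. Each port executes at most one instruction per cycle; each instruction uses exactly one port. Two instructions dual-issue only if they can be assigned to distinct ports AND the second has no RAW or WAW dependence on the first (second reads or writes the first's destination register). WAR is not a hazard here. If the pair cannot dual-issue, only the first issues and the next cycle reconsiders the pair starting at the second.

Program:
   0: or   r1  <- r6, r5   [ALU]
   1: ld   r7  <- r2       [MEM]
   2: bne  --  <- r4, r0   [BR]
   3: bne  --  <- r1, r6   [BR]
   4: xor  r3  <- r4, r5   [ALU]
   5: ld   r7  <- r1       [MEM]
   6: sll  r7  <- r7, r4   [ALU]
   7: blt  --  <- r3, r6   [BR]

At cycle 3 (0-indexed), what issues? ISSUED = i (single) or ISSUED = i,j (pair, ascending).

[0] i0&i1  or/ld  -- pair
[1] i2  bne  -- no-port BR/BR
[2] i3&i4  bne/xor  -- pair
[3] i5  ld  -- RAW+WAW r7
[4] i6&i7  sll/blt  -- pair

ISSUED = 5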